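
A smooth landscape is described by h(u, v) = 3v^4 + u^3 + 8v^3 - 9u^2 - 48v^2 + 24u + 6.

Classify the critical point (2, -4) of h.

The mixed partial ∂²h/∂u∂v is 0, so the Hessian at any point is diag(h_uu, h_vv) = diag(6(u - 3), 12(3v^2 + 4v - 8)).
At (2, -4): H = diag(-6, 288).
The eigenvalues have opposite signs, so H is indefinite: a saddle point.

saddle point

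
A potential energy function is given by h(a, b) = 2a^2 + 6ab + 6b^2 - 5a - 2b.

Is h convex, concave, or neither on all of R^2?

h is quadratic, so its Hessian is the constant matrix H = [[4, 6], [6, 12]].
det(H) = 12, tr(H) = 16.
det(H) > 0 and tr(H) > 0, so H is positive definite everywhere: convex.

convex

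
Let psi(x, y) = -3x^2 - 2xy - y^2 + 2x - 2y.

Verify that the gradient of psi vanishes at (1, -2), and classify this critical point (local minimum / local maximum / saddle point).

∇psi = (-6x - 2y + 2, -2x - 2y - 2); substituting (1, -2) gives ∇psi = (0, 0), so (1, -2) is indeed a critical point.
The Hessian of psi is constant: H = [[-6, -2], [-2, -2]].
det(H) = (-6)·(-2) − (-2)² = 8.
det(H) > 0 and tr(H) = -8 < 0, so H is negative definite and the point is a local maximum.

local maximum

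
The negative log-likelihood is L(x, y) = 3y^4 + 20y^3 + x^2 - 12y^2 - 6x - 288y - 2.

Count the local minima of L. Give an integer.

L separates as a function of x plus a function of y, so ∇L=0 decouples.
∂L/∂x = 2(x - 3) = 0 at x ∈ {3}; ∂L/∂y = 12(y - 2)(y + 3)(y + 4) = 0 at y ∈ {-4, -3, 2}.
The Hessian is diagonal: diag(L_xx, L_yy). Second derivatives: L_xx(3)=2; L_yy(-4)=72, L_yy(-3)=-60, L_yy(2)=360.
Local minima occur where both diagonal entries positive: (3, -4), (3, 2). Count: 2.

2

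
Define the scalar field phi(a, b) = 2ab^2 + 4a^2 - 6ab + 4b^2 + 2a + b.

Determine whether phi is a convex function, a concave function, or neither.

The term 2ab^2 is cubic, so the Hessian is not constant.
∂²phi/∂b² = 4a + 8, which takes both signs as a varies (negative for sufficiently negative a). A diagonal entry of the Hessian changing sign means the Hessian is neither positive- nor negative-semidefinite on all of R^2.

neither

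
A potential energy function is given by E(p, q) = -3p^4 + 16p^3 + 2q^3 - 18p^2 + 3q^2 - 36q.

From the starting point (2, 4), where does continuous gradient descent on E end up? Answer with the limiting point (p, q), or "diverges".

E is separable, so gradient descent decouples: p follows -∂E/∂p, q follows -∂E/∂q.
∂E/∂p = -12p(p - 3)(p - 1); at p=2 this is 24, so p decreases.
∂E/∂q = 6(q - 2)(q + 3); at q=4 this is 84, so q decreases.
p converges to its nearest critical value 1 (a local min of the p-part); q converges to 2. The iterate converges to (1, 2).

(1, 2)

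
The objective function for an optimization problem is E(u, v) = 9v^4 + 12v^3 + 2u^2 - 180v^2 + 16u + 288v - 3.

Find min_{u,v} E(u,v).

E(u,v) separates as P(u) + Q(v) − 3, so its minimum is min P + min Q − 3.
P'(u) = 4u + 16 vanishes at u ∈ {-4}; Q'(v) = 36(v - 2)(v - 1)(v + 4) vanishes at v ∈ {-4, 1, 2}.
Local minima of P (where P''>0): P(-4)=-32. Local minima of Q: Q(-4)=-2496, Q(2)=96.
So the global minimum of E is P(-4) + Q(-4) − 3 = -32 − 2496 − 3 = -2531, attained at (-4, -4).

-2531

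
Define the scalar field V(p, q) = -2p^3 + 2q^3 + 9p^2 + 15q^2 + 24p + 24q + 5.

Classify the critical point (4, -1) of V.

saddle point

The mixed partial ∂²V/∂p∂q is 0, so the Hessian at any point is diag(V_pp, V_qq) = diag(6(-2p + 3), 6(2q + 5)).
At (4, -1): H = diag(-30, 18).
The eigenvalues have opposite signs, so H is indefinite: a saddle point.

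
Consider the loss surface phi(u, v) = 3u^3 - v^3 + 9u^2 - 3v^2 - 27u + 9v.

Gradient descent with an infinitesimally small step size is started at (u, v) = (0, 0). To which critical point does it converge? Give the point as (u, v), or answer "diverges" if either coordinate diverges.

(1, -3)

phi is separable, so gradient descent decouples: u follows -∂phi/∂u, v follows -∂phi/∂v.
∂phi/∂u = 9(u - 1)(u + 3); at u=0 this is -27, so u increases.
∂phi/∂v = -3(v - 1)(v + 3); at v=0 this is 9, so v decreases.
u converges to its nearest critical value 1 (a local min of the u-part); v converges to -3. The iterate converges to (1, -3).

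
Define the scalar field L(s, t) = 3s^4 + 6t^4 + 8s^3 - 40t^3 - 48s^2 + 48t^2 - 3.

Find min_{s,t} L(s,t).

-771

L(s,t) separates as P(s) + Q(t) − 3, so its minimum is min P + min Q − 3.
P'(s) = 12s(s - 2)(s + 4) vanishes at s ∈ {-4, 0, 2}; Q'(t) = 24t(t - 4)(t - 1) vanishes at t ∈ {0, 1, 4}.
Local minima of P (where P''>0): P(-4)=-512, P(2)=-80. Local minima of Q: Q(0)=0, Q(4)=-256.
So the global minimum of L is P(-4) + Q(4) − 3 = -512 − 256 − 3 = -771, attained at (-4, 4).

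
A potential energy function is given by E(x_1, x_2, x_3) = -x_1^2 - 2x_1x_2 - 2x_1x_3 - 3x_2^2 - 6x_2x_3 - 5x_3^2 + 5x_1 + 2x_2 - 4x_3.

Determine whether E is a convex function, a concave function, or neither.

E is quadratic, so its Hessian is the constant matrix H = [[-2, -2, -2], [-2, -6, -6], [-2, -6, -10]].
Leading principal minors: -2, 8, -32.
Signs alternate −, +, − ⇒ H ≺ 0 ⇒ concave.

concave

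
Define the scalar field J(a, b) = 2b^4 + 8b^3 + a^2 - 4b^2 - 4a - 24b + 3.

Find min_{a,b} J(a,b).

J(a,b) separates as P(a) + Q(b) + 3, so its minimum is min P + min Q + 3.
P'(a) = 2a - 4 vanishes at a ∈ {2}; Q'(b) = 8(b - 1)(b + 1)(b + 3) vanishes at b ∈ {-3, -1, 1}.
Local minima of P (where P''>0): P(2)=-4. Local minima of Q: Q(-3)=-18, Q(1)=-18.
So the global minimum of J is P(2) + Q(-3) + 3 = -4 − 18 + 3 = -19, attained at (2, -3).

-19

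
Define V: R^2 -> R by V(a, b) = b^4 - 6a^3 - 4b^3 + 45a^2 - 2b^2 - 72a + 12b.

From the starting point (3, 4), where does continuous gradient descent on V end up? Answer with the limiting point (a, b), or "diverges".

(1, 3)

V is separable, so gradient descent decouples: a follows -∂V/∂a, b follows -∂V/∂b.
∂V/∂a = -18(a - 4)(a - 1); at a=3 this is 36, so a decreases.
∂V/∂b = 4(b - 3)(b - 1)(b + 1); at b=4 this is 60, so b decreases.
a converges to its nearest critical value 1 (a local min of the a-part); b converges to 3. The iterate converges to (1, 3).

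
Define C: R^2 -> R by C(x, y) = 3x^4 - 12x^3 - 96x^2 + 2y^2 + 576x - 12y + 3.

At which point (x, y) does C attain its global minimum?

(-4, 3)

C(x,y) separates as P(x) + Q(y) + 3, so its minimum is min P + min Q + 3.
P'(x) = 12(x - 4)(x - 3)(x + 4) vanishes at x ∈ {-4, 3, 4}; Q'(y) = 4y - 12 vanishes at y ∈ {3}.
Local minima of P (where P''>0): P(-4)=-2304, P(4)=768. Local minima of Q: Q(3)=-18.
So the global minimum of C is P(-4) + Q(3) + 3 = -2304 − 18 + 3 = -2319, attained at (-4, 3).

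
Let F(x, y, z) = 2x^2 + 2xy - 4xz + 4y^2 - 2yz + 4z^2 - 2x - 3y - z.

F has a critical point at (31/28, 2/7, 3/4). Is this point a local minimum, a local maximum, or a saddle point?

local minimum

The Hessian is constant: H = [[4, 2, -4], [2, 8, -2], [-4, -2, 8]].
Leading principal minors: Δ₁ = 4, Δ₂ = 28, Δ₃ = 112.
All leading minors are positive, so H is positive definite: a local minimum.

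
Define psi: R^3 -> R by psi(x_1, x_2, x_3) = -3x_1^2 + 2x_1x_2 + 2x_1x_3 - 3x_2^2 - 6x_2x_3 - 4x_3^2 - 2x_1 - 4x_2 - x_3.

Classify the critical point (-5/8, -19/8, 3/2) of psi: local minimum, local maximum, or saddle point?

local maximum

The Hessian is constant: H = [[-6, 2, 2], [2, -6, -6], [2, -6, -8]].
Leading principal minors: Δ₁ = -6, Δ₂ = 32, Δ₃ = -64.
The minors alternate sign starting negative (−, +, −), so H is negative definite: a local maximum.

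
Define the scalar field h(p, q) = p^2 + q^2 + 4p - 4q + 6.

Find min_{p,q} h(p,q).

h(p,q) separates as A(p) + B(q) + 6, so its minimum is min A + min B + 6.
A'(p) = 2p + 4 vanishes at p ∈ {-2}; B'(q) = 2q - 4 vanishes at q ∈ {2}.
Local minima of A (where A''>0): A(-2)=-4. Local minima of B: B(2)=-4.
So the global minimum of h is A(-2) + B(2) + 6 = -4 − 4 + 6 = -2, attained at (-2, 2).

-2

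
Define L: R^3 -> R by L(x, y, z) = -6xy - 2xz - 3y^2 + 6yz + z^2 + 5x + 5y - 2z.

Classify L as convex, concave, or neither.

L is quadratic, so its Hessian is the constant matrix H = [[0, -6, -2], [-6, -6, 6], [-2, 6, 2]].
Leading principal minors: 0, -36, 96.
Neither pattern holds ⇒ H is indefinite ⇒ neither convex nor concave.

neither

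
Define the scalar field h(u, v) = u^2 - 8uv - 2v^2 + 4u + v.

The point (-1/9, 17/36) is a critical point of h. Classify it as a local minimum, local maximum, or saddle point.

The Hessian of h is constant: H = [[2, -8], [-8, -4]].
det(H) = 2·(-4) − (-8)² = -72.
Since det(H) < 0, H is indefinite and the critical point is a saddle point.

saddle point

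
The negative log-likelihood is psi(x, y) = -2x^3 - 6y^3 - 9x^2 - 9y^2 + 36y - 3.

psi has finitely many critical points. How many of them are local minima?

psi separates as a function of x plus a function of y, so ∇psi=0 decouples.
∂psi/∂x = -6x(x + 3) = 0 at x ∈ {-3, 0}; ∂psi/∂y = -18(y - 1)(y + 2) = 0 at y ∈ {-2, 1}.
The Hessian is diagonal: diag(psi_xx, psi_yy). Second derivatives: psi_xx(-3)=18, psi_xx(0)=-18; psi_yy(-2)=54, psi_yy(1)=-54.
Local minima occur where both diagonal entries positive: (-3, -2). Count: 1.

1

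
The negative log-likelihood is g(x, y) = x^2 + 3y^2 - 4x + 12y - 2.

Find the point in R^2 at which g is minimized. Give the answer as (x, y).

g(x,y) separates as P(x) + Q(y) − 2, so its minimum is min P + min Q − 2.
P'(x) = 2x - 4 vanishes at x ∈ {2}; Q'(y) = 6y + 12 vanishes at y ∈ {-2}.
Local minima of P (where P''>0): P(2)=-4. Local minima of Q: Q(-2)=-12.
So the global minimum of g is P(2) + Q(-2) − 2 = -4 − 12 − 2 = -18, attained at (2, -2).

(2, -2)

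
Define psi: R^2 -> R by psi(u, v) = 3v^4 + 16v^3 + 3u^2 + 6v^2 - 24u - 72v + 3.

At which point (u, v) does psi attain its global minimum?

(4, 1)

psi(u,v) separates as P(u) + Q(v) + 3, so its minimum is min P + min Q + 3.
P'(u) = 6u - 24 vanishes at u ∈ {4}; Q'(v) = 12(v - 1)(v + 2)(v + 3) vanishes at v ∈ {-3, -2, 1}.
Local minima of P (where P''>0): P(4)=-48. Local minima of Q: Q(-3)=81, Q(1)=-47.
So the global minimum of psi is P(4) + Q(1) + 3 = -48 − 47 + 3 = -92, attained at (4, 1).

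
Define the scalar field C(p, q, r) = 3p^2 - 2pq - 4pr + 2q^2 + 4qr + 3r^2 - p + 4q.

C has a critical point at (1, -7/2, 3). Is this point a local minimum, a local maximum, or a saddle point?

local minimum

The Hessian is constant: H = [[6, -2, -4], [-2, 4, 4], [-4, 4, 6]].
Leading principal minors: Δ₁ = 6, Δ₂ = 20, Δ₃ = 24.
All leading minors are positive, so H is positive definite: a local minimum.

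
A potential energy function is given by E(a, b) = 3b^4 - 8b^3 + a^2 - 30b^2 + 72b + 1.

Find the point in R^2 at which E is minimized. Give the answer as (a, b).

(0, -2)

E(a,b) separates as P(a) + Q(b) + 1, so its minimum is min P + min Q + 1.
P'(a) = 2a vanishes at a ∈ {0}; Q'(b) = 12(b - 3)(b - 1)(b + 2) vanishes at b ∈ {-2, 1, 3}.
Local minima of P (where P''>0): P(0)=0. Local minima of Q: Q(-2)=-152, Q(3)=-27.
So the global minimum of E is P(0) + Q(-2) + 1 = 0 − 152 + 1 = -151, attained at (0, -2).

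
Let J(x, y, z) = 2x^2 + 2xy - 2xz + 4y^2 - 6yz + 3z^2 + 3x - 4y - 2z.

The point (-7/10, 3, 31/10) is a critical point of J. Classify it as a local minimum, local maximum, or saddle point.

local minimum

The Hessian is constant: H = [[4, 2, -2], [2, 8, -6], [-2, -6, 6]].
Leading principal minors: Δ₁ = 4, Δ₂ = 28, Δ₃ = 40.
All leading minors are positive, so H is positive definite: a local minimum.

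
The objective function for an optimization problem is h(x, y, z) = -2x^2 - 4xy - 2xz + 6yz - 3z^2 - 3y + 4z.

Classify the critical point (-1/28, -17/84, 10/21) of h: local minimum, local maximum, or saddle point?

saddle point

The Hessian is constant: H = [[-4, -4, -2], [-4, 0, 6], [-2, 6, -6]].
Leading principal minors: Δ₁ = -4, Δ₂ = -16, Δ₃ = 336.
The minors fit neither the all-positive nor the alternating-sign pattern, so H is indefinite: a saddle point.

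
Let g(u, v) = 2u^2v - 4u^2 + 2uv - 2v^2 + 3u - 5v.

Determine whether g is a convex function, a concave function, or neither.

neither

The term 2u^2v is cubic, so the Hessian is not constant.
∂²g/∂u² = 4v - 8, which takes both signs as v varies (negative for sufficiently negative v). A diagonal entry of the Hessian changing sign means the Hessian is neither positive- nor negative-semidefinite on all of R^2.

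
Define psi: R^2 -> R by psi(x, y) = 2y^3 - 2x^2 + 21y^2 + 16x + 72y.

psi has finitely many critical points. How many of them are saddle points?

1

psi separates as a function of x plus a function of y, so ∇psi=0 decouples.
∂psi/∂x = -4(x - 4) = 0 at x ∈ {4}; ∂psi/∂y = 6(y + 3)(y + 4) = 0 at y ∈ {-4, -3}.
The Hessian is diagonal: diag(psi_xx, psi_yy). Second derivatives: psi_xx(4)=-4; psi_yy(-4)=-6, psi_yy(-3)=6.
Saddle points occur where the two diagonal entries have opposite signs: (4, -3). Count: 1.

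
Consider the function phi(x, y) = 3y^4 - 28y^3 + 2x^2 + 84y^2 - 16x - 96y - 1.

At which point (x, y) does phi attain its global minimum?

phi(x,y) separates as P(x) + Q(y) − 1, so its minimum is min P + min Q − 1.
P'(x) = 4x - 16 vanishes at x ∈ {4}; Q'(y) = 12(y - 4)(y - 2)(y - 1) vanishes at y ∈ {1, 2, 4}.
Local minima of P (where P''>0): P(4)=-32. Local minima of Q: Q(1)=-37, Q(4)=-64.
So the global minimum of phi is P(4) + Q(4) − 1 = -32 − 64 − 1 = -97, attained at (4, 4).

(4, 4)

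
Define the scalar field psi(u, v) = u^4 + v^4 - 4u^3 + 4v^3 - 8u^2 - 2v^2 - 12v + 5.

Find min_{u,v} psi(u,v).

psi(u,v) separates as P(u) + Q(v) + 5, so its minimum is min P + min Q + 5.
P'(u) = 4u(u - 4)(u + 1) vanishes at u ∈ {-1, 0, 4}; Q'(v) = 4(v - 1)(v + 1)(v + 3) vanishes at v ∈ {-3, -1, 1}.
Local minima of P (where P''>0): P(-1)=-3, P(4)=-128. Local minima of Q: Q(-3)=-9, Q(1)=-9.
So the global minimum of psi is P(4) + Q(-3) + 5 = -128 − 9 + 5 = -132, attained at (4, -3).

-132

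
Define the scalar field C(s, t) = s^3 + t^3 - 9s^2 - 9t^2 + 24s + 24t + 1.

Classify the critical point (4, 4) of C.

local minimum

The mixed partial ∂²C/∂s∂t is 0, so the Hessian at any point is diag(C_ss, C_tt) = diag(6(s - 3), 6(t - 3)).
At (4, 4): H = diag(6, 6).
Both eigenvalues are positive, so H is positive definite: a local minimum.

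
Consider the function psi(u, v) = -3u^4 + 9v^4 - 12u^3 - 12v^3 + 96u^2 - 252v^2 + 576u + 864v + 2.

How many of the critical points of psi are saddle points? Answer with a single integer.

psi separates as a function of u plus a function of v, so ∇psi=0 decouples.
∂psi/∂u = -12(u - 4)(u + 3)(u + 4) = 0 at u ∈ {-4, -3, 4}; ∂psi/∂v = 36(v - 3)(v - 2)(v + 4) = 0 at v ∈ {-4, 2, 3}.
The Hessian is diagonal: diag(psi_uu, psi_vv). Second derivatives: psi_uu(-4)=-96, psi_uu(-3)=84, psi_uu(4)=-672; psi_vv(-4)=1512, psi_vv(2)=-216, psi_vv(3)=252.
Saddle points occur where the two diagonal entries have opposite signs: (-4, -4), (-4, 3), (-3, 2), (4, -4), (4, 3). Count: 5.

5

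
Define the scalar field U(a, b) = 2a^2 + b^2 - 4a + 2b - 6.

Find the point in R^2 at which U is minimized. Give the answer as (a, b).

U(a,b) separates as P(a) + Q(b) − 6, so its minimum is min P + min Q − 6.
P'(a) = 4a - 4 vanishes at a ∈ {1}; Q'(b) = 2b + 2 vanishes at b ∈ {-1}.
Local minima of P (where P''>0): P(1)=-2. Local minima of Q: Q(-1)=-1.
So the global minimum of U is P(1) + Q(-1) − 6 = -2 − 1 − 6 = -9, attained at (1, -1).

(1, -1)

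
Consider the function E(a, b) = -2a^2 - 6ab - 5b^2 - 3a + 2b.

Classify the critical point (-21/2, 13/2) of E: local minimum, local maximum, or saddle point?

The Hessian of E is constant: H = [[-4, -6], [-6, -10]].
det(H) = (-4)·(-10) − (-6)² = 4.
det(H) > 0 and tr(H) = -14 < 0, so H is negative definite and the point is a local maximum.

local maximum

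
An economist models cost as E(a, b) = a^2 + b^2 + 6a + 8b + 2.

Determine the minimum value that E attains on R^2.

-23

E(a,b) separates as P(a) + Q(b) + 2, so its minimum is min P + min Q + 2.
P'(a) = 2a + 6 vanishes at a ∈ {-3}; Q'(b) = 2b + 8 vanishes at b ∈ {-4}.
Local minima of P (where P''>0): P(-3)=-9. Local minima of Q: Q(-4)=-16.
So the global minimum of E is P(-3) + Q(-4) + 2 = -9 − 16 + 2 = -23, attained at (-3, -4).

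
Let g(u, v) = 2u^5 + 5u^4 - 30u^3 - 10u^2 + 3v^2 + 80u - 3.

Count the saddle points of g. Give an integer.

g separates as a function of u plus a function of v, so ∇g=0 decouples.
∂g/∂u = 10(u - 2)(u - 1)(u + 1)(u + 4) = 0 at u ∈ {-4, -1, 1, 2}; ∂g/∂v = 6v = 0 at v ∈ {0}.
The Hessian is diagonal: diag(g_uu, g_vv). Second derivatives: g_uu(-4)=-900, g_uu(-1)=180, g_uu(1)=-100, g_uu(2)=180; g_vv(0)=6.
Saddle points occur where the two diagonal entries have opposite signs: (-4, 0), (1, 0). Count: 2.

2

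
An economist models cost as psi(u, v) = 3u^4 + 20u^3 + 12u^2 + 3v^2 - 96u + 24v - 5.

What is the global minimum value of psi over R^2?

psi(u,v) separates as P(u) + Q(v) − 5, so its minimum is min P + min Q − 5.
P'(u) = 12(u - 1)(u + 2)(u + 4) vanishes at u ∈ {-4, -2, 1}; Q'(v) = 6v + 24 vanishes at v ∈ {-4}.
Local minima of P (where P''>0): P(-4)=64, P(1)=-61. Local minima of Q: Q(-4)=-48.
So the global minimum of psi is P(1) + Q(-4) − 5 = -61 − 48 − 5 = -114, attained at (1, -4).

-114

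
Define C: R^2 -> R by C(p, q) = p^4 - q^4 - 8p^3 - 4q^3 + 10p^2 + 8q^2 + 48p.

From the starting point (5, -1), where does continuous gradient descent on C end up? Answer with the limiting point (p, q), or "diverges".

(4, 0)

C is separable, so gradient descent decouples: p follows -∂C/∂p, q follows -∂C/∂q.
∂C/∂p = 4(p - 4)(p - 3)(p + 1); at p=5 this is 48, so p decreases.
∂C/∂q = -4q(q - 1)(q + 4); at q=-1 this is -24, so q increases.
p converges to its nearest critical value 4 (a local min of the p-part); q converges to 0. The iterate converges to (4, 0).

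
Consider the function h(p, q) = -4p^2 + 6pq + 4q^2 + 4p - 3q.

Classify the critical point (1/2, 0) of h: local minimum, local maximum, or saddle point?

The Hessian of h is constant: H = [[-8, 6], [6, 8]].
det(H) = (-8)·8 − 6² = -100.
Since det(H) < 0, H is indefinite and the critical point is a saddle point.

saddle point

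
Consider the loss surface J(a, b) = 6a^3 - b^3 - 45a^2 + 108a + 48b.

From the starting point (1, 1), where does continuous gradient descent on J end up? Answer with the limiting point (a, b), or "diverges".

J is separable, so gradient descent decouples: a follows -∂J/∂a, b follows -∂J/∂b.
∂J/∂a = 18(a - 3)(a - 2); at a=1 this is 36, so a decreases.
∂J/∂b = -3(b - 4)(b + 4); at b=1 this is 45, so b decreases.
The a-coordinate has no critical point in that direction and runs off to infinity.

diverges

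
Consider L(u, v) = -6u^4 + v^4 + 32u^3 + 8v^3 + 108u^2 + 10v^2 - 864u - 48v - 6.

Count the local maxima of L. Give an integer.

2

L separates as a function of u plus a function of v, so ∇L=0 decouples.
∂L/∂u = -24(u - 4)(u - 3)(u + 3) = 0 at u ∈ {-3, 3, 4}; ∂L/∂v = 4(v - 1)(v + 3)(v + 4) = 0 at v ∈ {-4, -3, 1}.
The Hessian is diagonal: diag(L_uu, L_vv). Second derivatives: L_uu(-3)=-1008, L_uu(3)=144, L_uu(4)=-168; L_vv(-4)=20, L_vv(-3)=-16, L_vv(1)=80.
Local maxima occur where both diagonal entries negative: (-3, -3), (4, -3). Count: 2.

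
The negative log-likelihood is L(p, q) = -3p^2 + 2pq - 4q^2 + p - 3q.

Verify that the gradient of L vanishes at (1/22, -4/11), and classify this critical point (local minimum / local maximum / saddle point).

local maximum

∇L = (-6p + 2q + 1, 2p - 8q - 3); substituting (1/22, -4/11) gives ∇L = (0, 0), so (1/22, -4/11) is indeed a critical point.
The Hessian of L is constant: H = [[-6, 2], [2, -8]].
det(H) = (-6)·(-8) − 2² = 44.
det(H) > 0 and tr(H) = -14 < 0, so H is negative definite and the point is a local maximum.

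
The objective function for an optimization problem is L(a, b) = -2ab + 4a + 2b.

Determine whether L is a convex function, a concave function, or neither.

neither

L is quadratic, so its Hessian is the constant matrix H = [[0, -2], [-2, 0]].
det(H) = -4, tr(H) = 0.
det(H) < 0, so H is indefinite: neither convex nor concave.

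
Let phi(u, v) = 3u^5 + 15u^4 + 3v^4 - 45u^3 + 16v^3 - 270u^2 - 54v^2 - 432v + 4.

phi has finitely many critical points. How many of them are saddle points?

6

phi separates as a function of u plus a function of v, so ∇phi=0 decouples.
∂phi/∂u = 15u(u - 3)(u + 3)(u + 4) = 0 at u ∈ {-4, -3, 0, 3}; ∂phi/∂v = 12(v - 3)(v + 3)(v + 4) = 0 at v ∈ {-4, -3, 3}.
The Hessian is diagonal: diag(phi_uu, phi_vv). Second derivatives: phi_uu(-4)=-420, phi_uu(-3)=270, phi_uu(0)=-540, phi_uu(3)=1890; phi_vv(-4)=84, phi_vv(-3)=-72, phi_vv(3)=504.
Saddle points occur where the two diagonal entries have opposite signs: (-4, -4), (-4, 3), (-3, -3), (0, -4), (0, 3), (3, -3). Count: 6.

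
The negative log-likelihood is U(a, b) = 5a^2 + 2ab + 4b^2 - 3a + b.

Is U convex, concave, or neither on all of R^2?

U is quadratic, so its Hessian is the constant matrix H = [[10, 2], [2, 8]].
det(H) = 76, tr(H) = 18.
det(H) > 0 and tr(H) > 0, so H is positive definite everywhere: convex.

convex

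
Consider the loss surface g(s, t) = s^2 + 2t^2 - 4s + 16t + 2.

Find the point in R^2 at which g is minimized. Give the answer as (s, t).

(2, -4)

g(s,t) separates as P(s) + Q(t) + 2, so its minimum is min P + min Q + 2.
P'(s) = 2s - 4 vanishes at s ∈ {2}; Q'(t) = 4(t + 4) vanishes at t ∈ {-4}.
Local minima of P (where P''>0): P(2)=-4. Local minima of Q: Q(-4)=-32.
So the global minimum of g is P(2) + Q(-4) + 2 = -4 − 32 + 2 = -34, attained at (2, -4).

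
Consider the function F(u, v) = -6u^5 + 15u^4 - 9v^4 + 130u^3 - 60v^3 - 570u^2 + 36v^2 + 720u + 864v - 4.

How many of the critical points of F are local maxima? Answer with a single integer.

F separates as a function of u plus a function of v, so ∇F=0 decouples.
∂F/∂u = -30(u - 3)(u - 2)(u - 1)(u + 4) = 0 at u ∈ {-4, 1, 2, 3}; ∂F/∂v = -36(v - 2)(v + 3)(v + 4) = 0 at v ∈ {-4, -3, 2}.
The Hessian is diagonal: diag(F_uu, F_vv). Second derivatives: F_uu(-4)=6300, F_uu(1)=-300, F_uu(2)=180, F_uu(3)=-420; F_vv(-4)=-216, F_vv(-3)=180, F_vv(2)=-1080.
Local maxima occur where both diagonal entries negative: (1, -4), (1, 2), (3, -4), (3, 2). Count: 4.

4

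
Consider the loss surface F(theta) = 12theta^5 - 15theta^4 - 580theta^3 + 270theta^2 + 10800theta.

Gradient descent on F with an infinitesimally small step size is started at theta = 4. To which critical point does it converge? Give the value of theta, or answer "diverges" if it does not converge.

F'(theta) = 60(theta - 5)(theta - 3)(theta + 3)(theta + 4), so F'(4) = -3360.
Gradient descent moves in the -F' direction, i.e. theta is increasing.
The nearest critical point in that direction is theta = 5, where F'' = 8640 > 0 (a local minimum). The iterate converges there.

5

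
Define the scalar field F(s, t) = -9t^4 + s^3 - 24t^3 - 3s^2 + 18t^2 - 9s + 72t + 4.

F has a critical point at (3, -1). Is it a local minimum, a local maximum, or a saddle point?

The mixed partial ∂²F/∂s∂t is 0, so the Hessian at any point is diag(F_ss, F_tt) = diag(6(s - 1), 36(-3t^2 - 4t + 1)).
At (3, -1): H = diag(12, 72).
Both eigenvalues are positive, so H is positive definite: a local minimum.

local minimum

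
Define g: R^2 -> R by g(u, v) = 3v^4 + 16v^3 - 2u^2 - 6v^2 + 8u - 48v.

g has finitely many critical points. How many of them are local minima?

0

g separates as a function of u plus a function of v, so ∇g=0 decouples.
∂g/∂u = -4(u - 2) = 0 at u ∈ {2}; ∂g/∂v = 12(v - 1)(v + 1)(v + 4) = 0 at v ∈ {-4, -1, 1}.
The Hessian is diagonal: diag(g_uu, g_vv). Second derivatives: g_uu(2)=-4; g_vv(-4)=180, g_vv(-1)=-72, g_vv(1)=120.
Local minima occur where both diagonal entries positive: none. Count: 0.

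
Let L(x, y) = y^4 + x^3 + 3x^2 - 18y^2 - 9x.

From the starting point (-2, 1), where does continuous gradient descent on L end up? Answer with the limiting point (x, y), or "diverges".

L is separable, so gradient descent decouples: x follows -∂L/∂x, y follows -∂L/∂y.
∂L/∂x = 3(x - 1)(x + 3); at x=-2 this is -9, so x increases.
∂L/∂y = 4y(y - 3)(y + 3); at y=1 this is -32, so y increases.
x converges to its nearest critical value 1 (a local min of the x-part); y converges to 3. The iterate converges to (1, 3).

(1, 3)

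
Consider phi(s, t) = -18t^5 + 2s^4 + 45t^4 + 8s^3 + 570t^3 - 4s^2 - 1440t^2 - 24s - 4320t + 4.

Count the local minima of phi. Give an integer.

phi separates as a function of s plus a function of t, so ∇phi=0 decouples.
∂phi/∂s = 8(s - 1)(s + 1)(s + 3) = 0 at s ∈ {-3, -1, 1}; ∂phi/∂t = -90(t - 4)(t - 3)(t + 1)(t + 4) = 0 at t ∈ {-4, -1, 3, 4}.
The Hessian is diagonal: diag(phi_ss, phi_tt). Second derivatives: phi_ss(-3)=64, phi_ss(-1)=-32, phi_ss(1)=64; phi_tt(-4)=15120, phi_tt(-1)=-5400, phi_tt(3)=2520, phi_tt(4)=-3600.
Local minima occur where both diagonal entries positive: (-3, -4), (-3, 3), (1, -4), (1, 3). Count: 4.

4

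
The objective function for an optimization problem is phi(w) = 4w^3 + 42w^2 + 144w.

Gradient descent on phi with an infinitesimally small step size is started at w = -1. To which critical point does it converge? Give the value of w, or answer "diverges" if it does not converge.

phi'(w) = 12(w + 3)(w + 4), so phi'(-1) = 72.
Gradient descent moves in the -phi' direction, i.e. w is decreasing.
The nearest critical point in that direction is w = -3, where phi'' = 12 > 0 (a local minimum). The iterate converges there.

-3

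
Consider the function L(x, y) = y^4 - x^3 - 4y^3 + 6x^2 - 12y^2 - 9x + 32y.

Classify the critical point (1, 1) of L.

The mixed partial ∂²L/∂x∂y is 0, so the Hessian at any point is diag(L_xx, L_yy) = diag(6(-x + 2), 12(y^2 - 2y - 2)).
At (1, 1): H = diag(6, -36).
The eigenvalues have opposite signs, so H is indefinite: a saddle point.

saddle point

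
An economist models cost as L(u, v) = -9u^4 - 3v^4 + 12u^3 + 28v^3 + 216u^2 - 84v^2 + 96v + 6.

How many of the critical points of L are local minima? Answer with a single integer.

L separates as a function of u plus a function of v, so ∇L=0 decouples.
∂L/∂u = -36u(u - 4)(u + 3) = 0 at u ∈ {-3, 0, 4}; ∂L/∂v = -12(v - 4)(v - 2)(v - 1) = 0 at v ∈ {1, 2, 4}.
The Hessian is diagonal: diag(L_uu, L_vv). Second derivatives: L_uu(-3)=-756, L_uu(0)=432, L_uu(4)=-1008; L_vv(1)=-36, L_vv(2)=24, L_vv(4)=-72.
Local minima occur where both diagonal entries positive: (0, 2). Count: 1.

1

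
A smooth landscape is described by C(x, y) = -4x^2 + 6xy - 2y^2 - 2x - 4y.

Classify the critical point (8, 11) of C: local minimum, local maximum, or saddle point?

The Hessian of C is constant: H = [[-8, 6], [6, -4]].
det(H) = (-8)·(-4) − 6² = -4.
Since det(H) < 0, H is indefinite and the critical point is a saddle point.

saddle point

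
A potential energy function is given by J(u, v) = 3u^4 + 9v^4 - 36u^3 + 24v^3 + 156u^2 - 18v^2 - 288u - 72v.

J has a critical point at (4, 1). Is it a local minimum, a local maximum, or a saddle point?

local minimum

The mixed partial ∂²J/∂u∂v is 0, so the Hessian at any point is diag(J_uu, J_vv) = diag(12(3u^2 - 18u + 26), 36(3v^2 + 4v - 1)).
At (4, 1): H = diag(24, 216).
Both eigenvalues are positive, so H is positive definite: a local minimum.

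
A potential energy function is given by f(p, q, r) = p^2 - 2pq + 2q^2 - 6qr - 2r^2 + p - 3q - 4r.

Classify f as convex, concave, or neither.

neither

f is quadratic, so its Hessian is the constant matrix H = [[2, -2, 0], [-2, 4, -6], [0, -6, -4]].
Leading principal minors: 2, 4, -88.
Neither pattern holds ⇒ H is indefinite ⇒ neither convex nor concave.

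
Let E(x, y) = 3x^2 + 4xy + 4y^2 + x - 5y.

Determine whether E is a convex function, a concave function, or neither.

convex

E is quadratic, so its Hessian is the constant matrix H = [[6, 4], [4, 8]].
det(H) = 32, tr(H) = 14.
det(H) > 0 and tr(H) > 0, so H is positive definite everywhere: convex.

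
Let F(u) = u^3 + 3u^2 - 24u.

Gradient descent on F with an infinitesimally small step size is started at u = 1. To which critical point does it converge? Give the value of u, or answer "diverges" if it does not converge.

2

F'(u) = 3(u - 2)(u + 4), so F'(1) = -15.
Gradient descent moves in the -F' direction, i.e. u is increasing.
The nearest critical point in that direction is u = 2, where F'' = 18 > 0 (a local minimum). The iterate converges there.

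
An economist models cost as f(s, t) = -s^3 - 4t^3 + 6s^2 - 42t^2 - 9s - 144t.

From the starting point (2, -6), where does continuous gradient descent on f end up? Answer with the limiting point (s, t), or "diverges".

f is separable, so gradient descent decouples: s follows -∂f/∂s, t follows -∂f/∂t.
∂f/∂s = -3(s - 3)(s - 1); at s=2 this is 3, so s decreases.
∂f/∂t = -12(t + 3)(t + 4); at t=-6 this is -72, so t increases.
s converges to its nearest critical value 1 (a local min of the s-part); t converges to -4. The iterate converges to (1, -4).

(1, -4)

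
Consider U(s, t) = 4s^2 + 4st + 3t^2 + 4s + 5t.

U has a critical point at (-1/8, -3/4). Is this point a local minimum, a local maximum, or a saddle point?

The Hessian of U is constant: H = [[8, 4], [4, 6]].
det(H) = 8·6 − 4² = 32.
det(H) > 0 and tr(H) = 14 > 0, so H is positive definite and the point is a local minimum.

local minimum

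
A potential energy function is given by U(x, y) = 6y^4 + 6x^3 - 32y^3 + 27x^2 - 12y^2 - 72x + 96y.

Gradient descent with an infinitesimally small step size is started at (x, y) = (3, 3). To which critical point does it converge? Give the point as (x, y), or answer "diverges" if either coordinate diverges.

(1, 4)

U is separable, so gradient descent decouples: x follows -∂U/∂x, y follows -∂U/∂y.
∂U/∂x = 18(x - 1)(x + 4); at x=3 this is 252, so x decreases.
∂U/∂y = 24(y - 4)(y - 1)(y + 1); at y=3 this is -192, so y increases.
x converges to its nearest critical value 1 (a local min of the x-part); y converges to 4. The iterate converges to (1, 4).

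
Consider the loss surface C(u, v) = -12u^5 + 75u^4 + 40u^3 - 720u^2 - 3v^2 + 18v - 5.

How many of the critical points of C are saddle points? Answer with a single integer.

C separates as a function of u plus a function of v, so ∇C=0 decouples.
∂C/∂u = -60u(u - 4)(u - 3)(u + 2) = 0 at u ∈ {-2, 0, 3, 4}; ∂C/∂v = -6(v - 3) = 0 at v ∈ {3}.
The Hessian is diagonal: diag(C_uu, C_vv). Second derivatives: C_uu(-2)=3600, C_uu(0)=-1440, C_uu(3)=900, C_uu(4)=-1440; C_vv(3)=-6.
Saddle points occur where the two diagonal entries have opposite signs: (-2, 3), (3, 3). Count: 2.

2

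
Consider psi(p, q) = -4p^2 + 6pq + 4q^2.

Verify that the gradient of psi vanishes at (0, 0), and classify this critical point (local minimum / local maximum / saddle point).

∇psi = (-8p + 6q, 6p + 8q); substituting (0, 0) gives ∇psi = (0, 0), so (0, 0) is indeed a critical point.
The Hessian of psi is constant: H = [[-8, 6], [6, 8]].
det(H) = (-8)·8 − 6² = -100.
Since det(H) < 0, H is indefinite and the critical point is a saddle point.

saddle point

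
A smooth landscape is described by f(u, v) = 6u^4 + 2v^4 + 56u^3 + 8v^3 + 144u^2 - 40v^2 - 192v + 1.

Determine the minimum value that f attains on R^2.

-557

f(u,v) separates as P(u) + Q(v) + 1, so its minimum is min P + min Q + 1.
P'(u) = 24u(u + 3)(u + 4) vanishes at u ∈ {-4, -3, 0}; Q'(v) = 8(v - 3)(v + 2)(v + 4) vanishes at v ∈ {-4, -2, 3}.
Local minima of P (where P''>0): P(-4)=256, P(0)=0. Local minima of Q: Q(-4)=128, Q(3)=-558.
So the global minimum of f is P(0) + Q(3) + 1 = 0 − 558 + 1 = -557, attained at (0, 3).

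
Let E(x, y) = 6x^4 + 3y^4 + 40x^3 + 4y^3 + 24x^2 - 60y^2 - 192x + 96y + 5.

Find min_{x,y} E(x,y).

-949

E(x,y) separates as P(x) + Q(y) + 5, so its minimum is min P + min Q + 5.
P'(x) = 24(x - 1)(x + 2)(x + 4) vanishes at x ∈ {-4, -2, 1}; Q'(y) = 12(y - 2)(y - 1)(y + 4) vanishes at y ∈ {-4, 1, 2}.
Local minima of P (where P''>0): P(-4)=128, P(1)=-122. Local minima of Q: Q(-4)=-832, Q(2)=32.
So the global minimum of E is P(1) + Q(-4) + 5 = -122 − 832 + 5 = -949, attained at (1, -4).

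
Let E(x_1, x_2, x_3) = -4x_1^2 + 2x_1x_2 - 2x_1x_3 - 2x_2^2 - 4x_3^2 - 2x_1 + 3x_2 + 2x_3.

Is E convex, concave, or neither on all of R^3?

E is quadratic, so its Hessian is the constant matrix H = [[-8, 2, -2], [2, -4, 0], [-2, 0, -8]].
Leading principal minors: -8, 28, -208.
Signs alternate −, +, − ⇒ H ≺ 0 ⇒ concave.

concave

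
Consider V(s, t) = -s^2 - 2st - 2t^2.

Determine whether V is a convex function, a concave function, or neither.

V is quadratic, so its Hessian is the constant matrix H = [[-2, -2], [-2, -4]].
det(H) = 4, tr(H) = -6.
det(H) > 0 and tr(H) < 0, so H is negative definite everywhere: concave.

concave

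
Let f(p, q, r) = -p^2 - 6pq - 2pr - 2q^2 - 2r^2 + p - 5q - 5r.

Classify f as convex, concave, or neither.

f is quadratic, so its Hessian is the constant matrix H = [[-2, -6, -2], [-6, -4, 0], [-2, 0, -4]].
Leading principal minors: -2, -28, 128.
Neither pattern holds ⇒ H is indefinite ⇒ neither convex nor concave.

neither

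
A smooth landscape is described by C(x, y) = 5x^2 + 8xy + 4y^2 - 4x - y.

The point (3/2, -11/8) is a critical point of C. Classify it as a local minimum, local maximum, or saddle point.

local minimum

The Hessian of C is constant: H = [[10, 8], [8, 8]].
det(H) = 10·8 − 8² = 16.
det(H) > 0 and tr(H) = 18 > 0, so H is positive definite and the point is a local minimum.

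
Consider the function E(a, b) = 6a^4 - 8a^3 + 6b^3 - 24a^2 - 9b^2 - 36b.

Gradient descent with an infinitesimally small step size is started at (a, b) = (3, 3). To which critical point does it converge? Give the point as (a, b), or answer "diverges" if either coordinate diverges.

(2, 2)

E is separable, so gradient descent decouples: a follows -∂E/∂a, b follows -∂E/∂b.
∂E/∂a = 24a(a - 2)(a + 1); at a=3 this is 288, so a decreases.
∂E/∂b = 18(b - 2)(b + 1); at b=3 this is 72, so b decreases.
a converges to its nearest critical value 2 (a local min of the a-part); b converges to 2. The iterate converges to (2, 2).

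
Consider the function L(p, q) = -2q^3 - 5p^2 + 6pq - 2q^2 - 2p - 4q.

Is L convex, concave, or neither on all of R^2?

neither

The term -2q^3 is cubic, so the Hessian is not constant.
∂²L/∂q² = -12q - 4, which takes both signs as q varies (negative for sufficiently large q). A diagonal entry of the Hessian changing sign means the Hessian is neither positive- nor negative-semidefinite on all of R^2.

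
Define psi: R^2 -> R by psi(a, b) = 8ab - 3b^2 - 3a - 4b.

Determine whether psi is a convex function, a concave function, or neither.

neither

psi is quadratic, so its Hessian is the constant matrix H = [[0, 8], [8, -6]].
det(H) = -64, tr(H) = -6.
det(H) < 0, so H is indefinite: neither convex nor concave.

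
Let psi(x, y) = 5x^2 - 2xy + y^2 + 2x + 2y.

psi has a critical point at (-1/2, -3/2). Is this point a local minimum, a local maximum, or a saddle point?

The Hessian of psi is constant: H = [[10, -2], [-2, 2]].
det(H) = 10·2 − (-2)² = 16.
det(H) > 0 and tr(H) = 12 > 0, so H is positive definite and the point is a local minimum.

local minimum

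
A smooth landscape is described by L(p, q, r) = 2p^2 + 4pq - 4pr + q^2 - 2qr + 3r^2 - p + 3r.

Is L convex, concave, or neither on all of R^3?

neither

L is quadratic, so its Hessian is the constant matrix H = [[4, 4, -4], [4, 2, -2], [-4, -2, 6]].
Leading principal minors: 4, -8, -32.
Neither pattern holds ⇒ H is indefinite ⇒ neither convex nor concave.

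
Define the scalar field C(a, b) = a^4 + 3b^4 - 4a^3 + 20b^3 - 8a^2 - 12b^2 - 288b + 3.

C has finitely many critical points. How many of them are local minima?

C separates as a function of a plus a function of b, so ∇C=0 decouples.
∂C/∂a = 4a(a - 4)(a + 1) = 0 at a ∈ {-1, 0, 4}; ∂C/∂b = 12(b - 2)(b + 3)(b + 4) = 0 at b ∈ {-4, -3, 2}.
The Hessian is diagonal: diag(C_aa, C_bb). Second derivatives: C_aa(-1)=20, C_aa(0)=-16, C_aa(4)=80; C_bb(-4)=72, C_bb(-3)=-60, C_bb(2)=360.
Local minima occur where both diagonal entries positive: (-1, -4), (-1, 2), (4, -4), (4, 2). Count: 4.

4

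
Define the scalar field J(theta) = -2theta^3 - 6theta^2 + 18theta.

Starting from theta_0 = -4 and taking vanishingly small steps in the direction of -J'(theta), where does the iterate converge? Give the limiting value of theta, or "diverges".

J'(theta) = -6(theta - 1)(theta + 3), so J'(-4) = -30.
Gradient descent moves in the -J' direction, i.e. theta is increasing.
The nearest critical point in that direction is theta = -3, where J'' = 24 > 0 (a local minimum). The iterate converges there.

-3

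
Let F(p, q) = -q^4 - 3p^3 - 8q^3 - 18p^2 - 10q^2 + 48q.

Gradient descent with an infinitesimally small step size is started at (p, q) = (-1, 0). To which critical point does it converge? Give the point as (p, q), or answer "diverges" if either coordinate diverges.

F is separable, so gradient descent decouples: p follows -∂F/∂p, q follows -∂F/∂q.
∂F/∂p = -9p(p + 4); at p=-1 this is 27, so p decreases.
∂F/∂q = -4(q - 1)(q + 3)(q + 4); at q=0 this is 48, so q decreases.
p converges to its nearest critical value -4 (a local min of the p-part); q converges to -3. The iterate converges to (-4, -3).

(-4, -3)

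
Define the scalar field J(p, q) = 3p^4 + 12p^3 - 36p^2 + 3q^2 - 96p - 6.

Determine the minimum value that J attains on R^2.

-198

J(p,q) separates as A(p) + B(q) − 6, so its minimum is min A + min B − 6.
A'(p) = 12(p - 2)(p + 1)(p + 4) vanishes at p ∈ {-4, -1, 2}; B'(q) = 6q vanishes at q ∈ {0}.
Local minima of A (where A''>0): A(-4)=-192, A(2)=-192. Local minima of B: B(0)=0.
So the global minimum of J is A(-4) + B(0) − 6 = -192 + 0 − 6 = -198, attained at (-4, 0).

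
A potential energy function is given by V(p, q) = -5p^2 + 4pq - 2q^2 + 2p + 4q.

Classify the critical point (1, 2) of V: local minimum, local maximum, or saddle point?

local maximum

The Hessian of V is constant: H = [[-10, 4], [4, -4]].
det(H) = (-10)·(-4) − 4² = 24.
det(H) > 0 and tr(H) = -14 < 0, so H is negative definite and the point is a local maximum.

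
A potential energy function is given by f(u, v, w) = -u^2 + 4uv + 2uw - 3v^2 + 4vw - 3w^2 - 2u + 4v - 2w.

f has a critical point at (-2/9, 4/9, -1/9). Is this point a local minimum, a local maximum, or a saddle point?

The Hessian is constant: H = [[-2, 4, 2], [4, -6, 4], [2, 4, -6]].
Leading principal minors: Δ₁ = -2, Δ₂ = -4, Δ₃ = 144.
The minors fit neither the all-positive nor the alternating-sign pattern, so H is indefinite: a saddle point.

saddle point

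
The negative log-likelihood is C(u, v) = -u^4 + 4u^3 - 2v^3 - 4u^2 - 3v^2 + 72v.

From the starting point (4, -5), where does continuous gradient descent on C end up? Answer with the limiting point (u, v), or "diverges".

C is separable, so gradient descent decouples: u follows -∂C/∂u, v follows -∂C/∂v.
∂C/∂u = -4u(u - 2)(u - 1); at u=4 this is -96, so u increases.
∂C/∂v = -6(v - 3)(v + 4); at v=-5 this is -48, so v increases.
The u-coordinate has no critical point in that direction and runs off to infinity.

diverges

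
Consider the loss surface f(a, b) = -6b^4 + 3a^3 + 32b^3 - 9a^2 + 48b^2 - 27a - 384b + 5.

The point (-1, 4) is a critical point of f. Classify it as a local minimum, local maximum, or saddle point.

local maximum

The mixed partial ∂²f/∂a∂b is 0, so the Hessian at any point is diag(f_aa, f_bb) = diag(18(a - 1), 24(-3b^2 + 8b + 4)).
At (-1, 4): H = diag(-36, -288).
Both eigenvalues are negative, so H is negative definite: a local maximum.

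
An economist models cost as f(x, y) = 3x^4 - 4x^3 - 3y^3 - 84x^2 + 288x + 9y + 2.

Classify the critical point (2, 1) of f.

local maximum

The mixed partial ∂²f/∂x∂y is 0, so the Hessian at any point is diag(f_xx, f_yy) = diag(12(3x^2 - 2x - 14), -18y).
At (2, 1): H = diag(-72, -18).
Both eigenvalues are negative, so H is negative definite: a local maximum.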